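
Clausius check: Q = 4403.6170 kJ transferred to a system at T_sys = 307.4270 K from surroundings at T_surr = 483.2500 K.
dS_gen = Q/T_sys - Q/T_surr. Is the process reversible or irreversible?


dS_sys = 4403.6170/307.4270 = 14.3241 kJ/K
dS_surr = -4403.6170/483.2500 = -9.1125 kJ/K
dS_gen = 14.3241 - 9.1125 = 5.2116 kJ/K (irreversible)

dS_gen = 5.2116 kJ/K, irreversible


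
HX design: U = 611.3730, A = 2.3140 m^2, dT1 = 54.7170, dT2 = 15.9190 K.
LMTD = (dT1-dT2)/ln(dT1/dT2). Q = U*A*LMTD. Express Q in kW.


LMTD = 31.4240 K
Q = 611.3730 * 2.3140 * 31.4240 = 44456.0825 W = 44.4561 kW

44.4561 kW


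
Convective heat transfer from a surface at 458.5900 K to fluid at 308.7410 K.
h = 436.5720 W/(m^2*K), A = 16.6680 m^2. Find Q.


dT = 149.8490 K
Q = 436.5720 * 16.6680 * 149.8490 = 1090418.5203 W

1090418.5203 W


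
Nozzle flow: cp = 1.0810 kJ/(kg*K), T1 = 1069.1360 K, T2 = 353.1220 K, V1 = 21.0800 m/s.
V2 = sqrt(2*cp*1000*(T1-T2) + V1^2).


dT = 716.0140 K
2*cp*1000*dT = 1548022.2680
V1^2 = 444.3664
V2 = sqrt(1548466.6344) = 1244.3740 m/s

1244.3740 m/s


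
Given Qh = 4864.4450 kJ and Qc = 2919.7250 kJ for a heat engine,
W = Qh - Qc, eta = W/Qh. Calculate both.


W = 4864.4450 - 2919.7250 = 1944.7200 kJ
eta = 1944.7200 / 4864.4450 = 0.3998 = 39.9783%

W = 1944.7200 kJ, eta = 39.9783%


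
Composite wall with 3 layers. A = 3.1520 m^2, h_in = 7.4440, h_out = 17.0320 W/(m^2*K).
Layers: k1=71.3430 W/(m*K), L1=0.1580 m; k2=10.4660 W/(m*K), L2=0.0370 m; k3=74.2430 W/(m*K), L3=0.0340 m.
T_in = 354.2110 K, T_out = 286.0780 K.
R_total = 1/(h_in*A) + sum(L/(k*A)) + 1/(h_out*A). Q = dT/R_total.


R_conv_in = 1/(7.4440*3.1520) = 0.0426
R_1 = 0.1580/(71.3430*3.1520) = 0.0007
R_2 = 0.0370/(10.4660*3.1520) = 0.0011
R_3 = 0.0340/(74.2430*3.1520) = 0.0001
R_conv_out = 1/(17.0320*3.1520) = 0.0186
R_total = 0.0632 K/W
Q = 68.1330 / 0.0632 = 1077.7787 W

R_total = 0.0632 K/W, Q = 1077.7787 W


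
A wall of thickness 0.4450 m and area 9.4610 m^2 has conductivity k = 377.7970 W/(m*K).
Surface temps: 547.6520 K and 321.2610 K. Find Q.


dT = 226.3910 K
Q = 377.7970 * 9.4610 * 226.3910 / 0.4450 = 1818422.0723 W

1818422.0723 W


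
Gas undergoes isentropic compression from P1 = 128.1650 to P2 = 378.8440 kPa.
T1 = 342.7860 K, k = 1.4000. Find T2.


(k-1)/k = 0.2857
(P2/P1)^exp = 1.3630
T2 = 342.7860 * 1.3630 = 467.2036 K

467.2036 K


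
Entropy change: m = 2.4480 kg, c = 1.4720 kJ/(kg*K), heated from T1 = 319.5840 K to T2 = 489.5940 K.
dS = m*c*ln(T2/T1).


T2/T1 = 1.5320
ln(T2/T1) = 0.4266
dS = 2.4480 * 1.4720 * 0.4266 = 1.5371 kJ/K

1.5371 kJ/K


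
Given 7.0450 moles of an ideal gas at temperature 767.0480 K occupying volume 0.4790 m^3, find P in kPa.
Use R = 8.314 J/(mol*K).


P = nRT/V = 7.0450 * 8.314 * 767.0480 / 0.4790
= 44927.6352 / 0.4790 = 93794.6455 Pa = 93.7946 kPa

93.7946 kPa


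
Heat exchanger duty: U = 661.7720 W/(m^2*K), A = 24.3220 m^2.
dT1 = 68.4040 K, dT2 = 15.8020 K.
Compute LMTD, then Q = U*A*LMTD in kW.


LMTD = 35.8986 K
Q = 661.7720 * 24.3220 * 35.8986 = 577809.8275 W = 577.8098 kW

577.8098 kW


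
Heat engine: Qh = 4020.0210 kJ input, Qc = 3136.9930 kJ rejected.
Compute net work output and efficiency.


W = 4020.0210 - 3136.9930 = 883.0280 kJ
eta = 883.0280 / 4020.0210 = 0.2197 = 21.9658%

W = 883.0280 kJ, eta = 21.9658%


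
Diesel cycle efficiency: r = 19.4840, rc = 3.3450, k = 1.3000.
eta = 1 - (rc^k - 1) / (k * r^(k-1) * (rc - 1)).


r^(k-1) = 2.4373
rc^k = 4.8052
eta = 0.4879 = 48.7856%

48.7856%


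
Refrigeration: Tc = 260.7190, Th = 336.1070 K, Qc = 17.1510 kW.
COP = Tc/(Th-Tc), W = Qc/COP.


COP = 260.7190 / 75.3880 = 3.4584
W = 17.1510 / 3.4584 = 4.9593 kW

COP = 3.4584, W = 4.9593 kW


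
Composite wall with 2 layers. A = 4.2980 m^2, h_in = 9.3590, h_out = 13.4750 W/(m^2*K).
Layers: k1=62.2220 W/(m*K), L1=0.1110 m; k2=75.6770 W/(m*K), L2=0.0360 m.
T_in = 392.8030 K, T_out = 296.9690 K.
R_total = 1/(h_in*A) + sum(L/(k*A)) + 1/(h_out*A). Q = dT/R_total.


R_conv_in = 1/(9.3590*4.2980) = 0.0249
R_1 = 0.1110/(62.2220*4.2980) = 0.0004
R_2 = 0.0360/(75.6770*4.2980) = 0.0001
R_conv_out = 1/(13.4750*4.2980) = 0.0173
R_total = 0.0427 K/W
Q = 95.8340 / 0.0427 = 2246.8588 W

R_total = 0.0427 K/W, Q = 2246.8588 W


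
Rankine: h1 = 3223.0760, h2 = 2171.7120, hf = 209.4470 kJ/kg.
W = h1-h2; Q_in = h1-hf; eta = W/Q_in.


W = 1051.3640 kJ/kg
Q_in = 3013.6290 kJ/kg
eta = 0.3489 = 34.8870%

eta = 34.8870%


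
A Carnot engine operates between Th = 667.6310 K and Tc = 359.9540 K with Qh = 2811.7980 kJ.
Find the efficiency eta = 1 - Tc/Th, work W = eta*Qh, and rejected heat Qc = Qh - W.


eta = 1 - 359.9540/667.6310 = 0.4608
W = 0.4608 * 2811.7980 = 1295.8140 kJ
Qc = 2811.7980 - 1295.8140 = 1515.9840 kJ

eta = 46.0849%, W = 1295.8140 kJ, Qc = 1515.9840 kJ


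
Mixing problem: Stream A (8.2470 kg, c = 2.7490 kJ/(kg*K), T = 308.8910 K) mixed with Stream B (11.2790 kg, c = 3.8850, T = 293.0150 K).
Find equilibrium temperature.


num = 19842.4682
den = 66.4899
Tf = 298.4282 K

298.4282 K


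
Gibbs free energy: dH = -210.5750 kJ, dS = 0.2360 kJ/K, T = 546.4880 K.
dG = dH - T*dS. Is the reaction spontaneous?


T*dS = 546.4880 * 0.2360 = 128.9712 kJ
dG = -210.5750 - 128.9712 = -339.5462 kJ (spontaneous)

dG = -339.5462 kJ, spontaneous


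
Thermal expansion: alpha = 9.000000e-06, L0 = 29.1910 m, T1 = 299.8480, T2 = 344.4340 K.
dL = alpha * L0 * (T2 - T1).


dT = 44.5860 K
dL = 9.000000e-06 * 29.1910 * 44.5860 = 0.011714 m
L_final = 29.202714 m

dL = 0.011714 m


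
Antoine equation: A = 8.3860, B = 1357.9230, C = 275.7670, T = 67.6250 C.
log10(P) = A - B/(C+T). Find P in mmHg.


C+T = 343.3920
B/(C+T) = 3.9544
log10(P) = 8.3860 - 3.9544 = 4.4316
P = 10^4.4316 = 27012.2137 mmHg

27012.2137 mmHg


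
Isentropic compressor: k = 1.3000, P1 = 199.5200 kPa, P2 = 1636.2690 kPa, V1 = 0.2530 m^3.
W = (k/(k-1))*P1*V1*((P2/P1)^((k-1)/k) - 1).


(k-1)/k = 0.2308
(P2/P1)^exp = 1.6251
W = 4.3333 * 199.5200 * 0.2530 * (1.6251 - 1) = 136.7449 kJ

136.7449 kJ


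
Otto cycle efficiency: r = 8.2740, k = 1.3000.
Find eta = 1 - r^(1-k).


r^(k-1) = 1.8850
eta = 1 - 1/1.8850 = 0.4695 = 46.9500%

46.9500%


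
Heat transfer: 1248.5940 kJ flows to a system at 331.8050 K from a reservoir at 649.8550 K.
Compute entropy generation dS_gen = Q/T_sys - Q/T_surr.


dS_sys = 1248.5940/331.8050 = 3.7630 kJ/K
dS_surr = -1248.5940/649.8550 = -1.9213 kJ/K
dS_gen = 3.7630 - 1.9213 = 1.8417 kJ/K (irreversible)

dS_gen = 1.8417 kJ/K, irreversible


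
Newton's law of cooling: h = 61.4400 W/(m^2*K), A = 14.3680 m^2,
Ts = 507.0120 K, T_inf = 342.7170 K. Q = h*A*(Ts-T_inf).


dT = 164.2950 K
Q = 61.4400 * 14.3680 * 164.2950 = 145034.6840 W

145034.6840 W


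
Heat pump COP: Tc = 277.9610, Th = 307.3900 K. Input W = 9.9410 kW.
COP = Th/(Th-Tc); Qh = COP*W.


COP = 307.3900 / 29.4290 = 10.4451
Qh = 10.4451 * 9.9410 = 103.8351 kW

COP = 10.4451, Qh = 103.8351 kW


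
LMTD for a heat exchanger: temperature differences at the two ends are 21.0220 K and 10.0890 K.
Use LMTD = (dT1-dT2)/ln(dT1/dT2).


dT1/dT2 = 2.0837
ln(dT1/dT2) = 0.7341
LMTD = 10.9330 / 0.7341 = 14.8926 K

14.8926 K


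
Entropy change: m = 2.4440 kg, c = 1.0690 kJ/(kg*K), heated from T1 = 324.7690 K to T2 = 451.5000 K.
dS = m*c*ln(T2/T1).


T2/T1 = 1.3902
ln(T2/T1) = 0.3295
dS = 2.4440 * 1.0690 * 0.3295 = 0.8608 kJ/K

0.8608 kJ/K


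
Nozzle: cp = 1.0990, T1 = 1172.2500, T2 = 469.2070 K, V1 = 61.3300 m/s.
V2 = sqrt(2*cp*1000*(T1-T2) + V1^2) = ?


dT = 703.0430 K
2*cp*1000*dT = 1545288.5140
V1^2 = 3761.3689
V2 = sqrt(1549049.8829) = 1244.6083 m/s

1244.6083 m/s


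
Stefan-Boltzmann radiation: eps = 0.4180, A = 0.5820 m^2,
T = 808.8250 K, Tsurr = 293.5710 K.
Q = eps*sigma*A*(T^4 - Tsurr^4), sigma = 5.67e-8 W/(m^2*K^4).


T^4 = 4.2797e+11
Tsurr^4 = 7.4277e+09
Q = 0.4180 * 5.67e-8 * 0.5820 * 4.2055e+11 = 5800.9226 W

5800.9226 W


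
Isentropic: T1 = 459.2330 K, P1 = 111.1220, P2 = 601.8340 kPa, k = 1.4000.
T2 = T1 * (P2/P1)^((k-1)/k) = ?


(k-1)/k = 0.2857
(P2/P1)^exp = 1.6204
T2 = 459.2330 * 1.6204 = 744.1406 K

744.1406 K


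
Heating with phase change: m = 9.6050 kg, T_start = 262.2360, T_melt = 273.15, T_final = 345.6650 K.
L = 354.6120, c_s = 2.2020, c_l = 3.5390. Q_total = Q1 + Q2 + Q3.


Q1 (sensible, solid) = 9.6050 * 2.2020 * 10.9140 = 230.8334 kJ
Q2 (latent) = 9.6050 * 354.6120 = 3406.0483 kJ
Q3 (sensible, liquid) = 9.6050 * 3.5390 * 72.5150 = 2464.9368 kJ
Q_total = 6101.8184 kJ

6101.8184 kJ


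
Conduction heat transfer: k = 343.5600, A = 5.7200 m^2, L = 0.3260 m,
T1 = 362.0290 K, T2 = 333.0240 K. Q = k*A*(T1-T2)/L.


dT = 29.0050 K
Q = 343.5600 * 5.7200 * 29.0050 / 0.3260 = 174845.2718 W

174845.2718 W


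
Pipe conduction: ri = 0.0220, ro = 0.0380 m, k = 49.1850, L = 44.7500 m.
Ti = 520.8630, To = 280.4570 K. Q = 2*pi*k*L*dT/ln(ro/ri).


dT = 240.4060 K
ln(ro/ri) = 0.5465
Q = 2*pi*49.1850*44.7500*240.4060 / 0.5465 = 6083114.4652 W

6083114.4652 W


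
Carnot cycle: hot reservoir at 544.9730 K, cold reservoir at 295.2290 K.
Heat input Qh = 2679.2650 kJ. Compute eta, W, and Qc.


eta = 1 - 295.2290/544.9730 = 0.4583
W = 0.4583 * 2679.2650 = 1227.8230 kJ
Qc = 2679.2650 - 1227.8230 = 1451.4420 kJ

eta = 45.8269%, W = 1227.8230 kJ, Qc = 1451.4420 kJ


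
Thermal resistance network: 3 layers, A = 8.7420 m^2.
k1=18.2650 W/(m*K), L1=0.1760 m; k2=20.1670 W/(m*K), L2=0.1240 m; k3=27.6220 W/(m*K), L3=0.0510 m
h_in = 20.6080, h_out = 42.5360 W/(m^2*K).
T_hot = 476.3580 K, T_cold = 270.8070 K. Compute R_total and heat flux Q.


R_conv_in = 1/(20.6080*8.7420) = 0.0056
R_1 = 0.1760/(18.2650*8.7420) = 0.0011
R_2 = 0.1240/(20.1670*8.7420) = 0.0007
R_3 = 0.0510/(27.6220*8.7420) = 0.0002
R_conv_out = 1/(42.5360*8.7420) = 0.0027
R_total = 0.0103 K/W
Q = 205.5510 / 0.0103 = 20040.3882 W

R_total = 0.0103 K/W, Q = 20040.3882 W


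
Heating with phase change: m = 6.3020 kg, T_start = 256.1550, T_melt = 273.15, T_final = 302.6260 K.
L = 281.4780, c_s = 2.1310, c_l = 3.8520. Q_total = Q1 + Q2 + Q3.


Q1 (sensible, solid) = 6.3020 * 2.1310 * 16.9950 = 228.2354 kJ
Q2 (latent) = 6.3020 * 281.4780 = 1773.8744 kJ
Q3 (sensible, liquid) = 6.3020 * 3.8520 * 29.4760 = 715.5389 kJ
Q_total = 2717.6486 kJ

2717.6486 kJ


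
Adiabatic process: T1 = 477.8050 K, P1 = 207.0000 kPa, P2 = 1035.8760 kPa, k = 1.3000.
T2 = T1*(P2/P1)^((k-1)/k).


(k-1)/k = 0.2308
(P2/P1)^exp = 1.4501
T2 = 477.8050 * 1.4501 = 692.8453 K

692.8453 K


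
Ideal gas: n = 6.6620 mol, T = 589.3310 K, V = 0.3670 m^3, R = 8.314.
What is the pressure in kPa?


P = nRT/V = 6.6620 * 8.314 * 589.3310 / 0.3670
= 32641.7876 / 0.3670 = 88942.2006 Pa = 88.9422 kPa

88.9422 kPa


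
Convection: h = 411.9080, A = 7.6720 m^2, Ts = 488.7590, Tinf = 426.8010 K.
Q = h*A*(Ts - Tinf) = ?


dT = 61.9580 K
Q = 411.9080 * 7.6720 * 61.9580 = 195797.0803 W

195797.0803 W


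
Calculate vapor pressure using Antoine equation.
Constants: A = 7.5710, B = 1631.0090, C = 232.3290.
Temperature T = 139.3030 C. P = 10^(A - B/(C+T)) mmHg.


C+T = 371.6320
B/(C+T) = 4.3888
log10(P) = 7.5710 - 4.3888 = 3.1822
P = 10^3.1822 = 1521.3377 mmHg

1521.3377 mmHg


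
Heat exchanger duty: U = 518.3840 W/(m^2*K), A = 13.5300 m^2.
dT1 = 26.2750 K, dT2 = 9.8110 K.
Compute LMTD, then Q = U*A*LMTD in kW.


LMTD = 16.7128 K
Q = 518.3840 * 13.5300 * 16.7128 = 117219.0989 W = 117.2191 kW

117.2191 kW


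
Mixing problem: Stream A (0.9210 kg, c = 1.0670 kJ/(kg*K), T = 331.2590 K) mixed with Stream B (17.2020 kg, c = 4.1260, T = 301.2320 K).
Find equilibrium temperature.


num = 21705.6079
den = 71.9582
Tf = 301.6421 K

301.6421 K


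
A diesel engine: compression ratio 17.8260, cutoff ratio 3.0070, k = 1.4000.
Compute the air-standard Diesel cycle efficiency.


r^(k-1) = 3.1653
rc^k = 4.6708
eta = 0.5873 = 58.7278%

58.7278%


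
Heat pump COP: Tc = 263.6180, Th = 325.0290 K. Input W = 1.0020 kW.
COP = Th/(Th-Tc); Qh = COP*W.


COP = 325.0290 / 61.4110 = 5.2927
Qh = 5.2927 * 1.0020 = 5.3033 kW

COP = 5.2927, Qh = 5.3033 kW


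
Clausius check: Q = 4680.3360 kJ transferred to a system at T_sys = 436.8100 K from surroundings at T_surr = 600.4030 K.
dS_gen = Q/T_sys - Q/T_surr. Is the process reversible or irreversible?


dS_sys = 4680.3360/436.8100 = 10.7148 kJ/K
dS_surr = -4680.3360/600.4030 = -7.7953 kJ/K
dS_gen = 10.7148 - 7.7953 = 2.9195 kJ/K (irreversible)

dS_gen = 2.9195 kJ/K, irreversible


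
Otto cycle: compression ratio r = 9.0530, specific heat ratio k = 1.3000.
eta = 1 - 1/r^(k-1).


r^(k-1) = 1.9366
eta = 1 - 1/1.9366 = 0.4836 = 48.3629%

48.3629%


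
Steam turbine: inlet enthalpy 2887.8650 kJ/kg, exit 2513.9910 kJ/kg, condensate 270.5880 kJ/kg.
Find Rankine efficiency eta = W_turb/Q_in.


W = 373.8740 kJ/kg
Q_in = 2617.2770 kJ/kg
eta = 0.1428 = 14.2848%

eta = 14.2848%


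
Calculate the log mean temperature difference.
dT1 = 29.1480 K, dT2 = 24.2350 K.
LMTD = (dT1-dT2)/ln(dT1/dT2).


dT1/dT2 = 1.2027
ln(dT1/dT2) = 0.1846
LMTD = 4.9130 / 0.1846 = 26.6160 K

26.6160 K


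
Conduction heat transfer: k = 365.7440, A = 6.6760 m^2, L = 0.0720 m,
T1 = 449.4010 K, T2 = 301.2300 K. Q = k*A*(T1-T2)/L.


dT = 148.1710 K
Q = 365.7440 * 6.6760 * 148.1710 / 0.0720 = 5024863.3278 W

5024863.3278 W


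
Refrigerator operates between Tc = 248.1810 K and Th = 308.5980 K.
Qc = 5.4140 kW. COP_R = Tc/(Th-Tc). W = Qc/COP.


COP = 248.1810 / 60.4170 = 4.1078
W = 5.4140 / 4.1078 = 1.3180 kW

COP = 4.1078, W = 1.3180 kW


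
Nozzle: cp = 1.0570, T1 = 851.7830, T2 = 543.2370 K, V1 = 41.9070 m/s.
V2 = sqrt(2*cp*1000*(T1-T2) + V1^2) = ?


dT = 308.5460 K
2*cp*1000*dT = 652266.2440
V1^2 = 1756.1966
V2 = sqrt(654022.4406) = 808.7165 m/s

808.7165 m/s


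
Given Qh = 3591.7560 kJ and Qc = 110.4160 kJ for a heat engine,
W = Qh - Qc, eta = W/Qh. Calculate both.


W = 3591.7560 - 110.4160 = 3481.3400 kJ
eta = 3481.3400 / 3591.7560 = 0.9693 = 96.9258%

W = 3481.3400 kJ, eta = 96.9258%


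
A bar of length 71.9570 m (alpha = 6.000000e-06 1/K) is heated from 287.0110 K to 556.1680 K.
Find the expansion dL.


dT = 269.1570 K
dL = 6.000000e-06 * 71.9570 * 269.1570 = 0.116206 m
L_final = 72.073206 m

dL = 0.116206 m


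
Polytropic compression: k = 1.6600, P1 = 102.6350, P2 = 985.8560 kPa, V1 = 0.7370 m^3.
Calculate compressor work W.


(k-1)/k = 0.3976
(P2/P1)^exp = 2.4583
W = 2.5152 * 102.6350 * 0.7370 * (2.4583 - 1) = 277.4483 kJ

277.4483 kJ


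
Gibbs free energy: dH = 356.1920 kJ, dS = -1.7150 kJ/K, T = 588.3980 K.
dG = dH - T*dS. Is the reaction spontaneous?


T*dS = 588.3980 * -1.7150 = -1009.1026 kJ
dG = 356.1920 + 1009.1026 = 1365.2946 kJ (non-spontaneous)

dG = 1365.2946 kJ, non-spontaneous


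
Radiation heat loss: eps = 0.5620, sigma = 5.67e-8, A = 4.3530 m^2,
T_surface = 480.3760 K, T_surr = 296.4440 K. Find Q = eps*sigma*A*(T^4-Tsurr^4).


T^4 = 5.3251e+10
Tsurr^4 = 7.7227e+09
Q = 0.5620 * 5.67e-8 * 4.3530 * 4.5528e+10 = 6315.1872 W

6315.1872 W


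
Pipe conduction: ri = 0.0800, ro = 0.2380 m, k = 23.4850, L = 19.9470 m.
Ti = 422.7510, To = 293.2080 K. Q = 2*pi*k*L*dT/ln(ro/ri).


dT = 129.5430 K
ln(ro/ri) = 1.0902
Q = 2*pi*23.4850*19.9470*129.5430 / 1.0902 = 349734.3181 W

349734.3181 W


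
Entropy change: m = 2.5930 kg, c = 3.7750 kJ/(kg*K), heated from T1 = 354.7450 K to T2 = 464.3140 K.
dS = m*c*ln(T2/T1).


T2/T1 = 1.3089
ln(T2/T1) = 0.2692
dS = 2.5930 * 3.7750 * 0.2692 = 2.6347 kJ/K

2.6347 kJ/K


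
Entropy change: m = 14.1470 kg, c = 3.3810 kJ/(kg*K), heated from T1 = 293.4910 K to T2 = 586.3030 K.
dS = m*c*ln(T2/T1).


T2/T1 = 1.9977
ln(T2/T1) = 0.6920
dS = 14.1470 * 3.3810 * 0.6920 = 33.0986 kJ/K

33.0986 kJ/K


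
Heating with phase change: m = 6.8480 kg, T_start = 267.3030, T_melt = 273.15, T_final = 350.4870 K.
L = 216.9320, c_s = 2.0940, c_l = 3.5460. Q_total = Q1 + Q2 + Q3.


Q1 (sensible, solid) = 6.8480 * 2.0940 * 5.8470 = 83.8443 kJ
Q2 (latent) = 6.8480 * 216.9320 = 1485.5503 kJ
Q3 (sensible, liquid) = 6.8480 * 3.5460 * 77.3370 = 1877.9750 kJ
Q_total = 3447.3696 kJ

3447.3696 kJ


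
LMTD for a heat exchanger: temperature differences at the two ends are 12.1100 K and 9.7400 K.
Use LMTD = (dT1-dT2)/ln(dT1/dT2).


dT1/dT2 = 1.2433
ln(dT1/dT2) = 0.2178
LMTD = 2.3700 / 0.2178 = 10.8820 K

10.8820 K


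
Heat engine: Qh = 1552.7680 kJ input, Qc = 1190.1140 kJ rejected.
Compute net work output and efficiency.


W = 1552.7680 - 1190.1140 = 362.6540 kJ
eta = 362.6540 / 1552.7680 = 0.2336 = 23.3553%

W = 362.6540 kJ, eta = 23.3553%


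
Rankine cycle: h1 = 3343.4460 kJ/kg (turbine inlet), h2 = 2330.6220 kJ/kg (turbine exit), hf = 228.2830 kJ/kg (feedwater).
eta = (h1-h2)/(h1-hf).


W = 1012.8240 kJ/kg
Q_in = 3115.1630 kJ/kg
eta = 0.3251 = 32.5127%

eta = 32.5127%


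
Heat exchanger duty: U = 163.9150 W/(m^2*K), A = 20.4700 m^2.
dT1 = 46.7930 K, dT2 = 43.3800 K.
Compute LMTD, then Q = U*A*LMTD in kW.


LMTD = 45.0650 K
Q = 163.9150 * 20.4700 * 45.0650 = 151208.2709 W = 151.2083 kW

151.2083 kW


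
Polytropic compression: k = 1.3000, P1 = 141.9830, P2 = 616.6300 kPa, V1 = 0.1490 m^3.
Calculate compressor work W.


(k-1)/k = 0.2308
(P2/P1)^exp = 1.4034
W = 4.3333 * 141.9830 * 0.1490 * (1.4034 - 1) = 36.9813 kJ

36.9813 kJ


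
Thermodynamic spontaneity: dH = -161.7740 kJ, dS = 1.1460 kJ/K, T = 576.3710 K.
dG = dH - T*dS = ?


T*dS = 576.3710 * 1.1460 = 660.5212 kJ
dG = -161.7740 - 660.5212 = -822.2952 kJ (spontaneous)

dG = -822.2952 kJ, spontaneous


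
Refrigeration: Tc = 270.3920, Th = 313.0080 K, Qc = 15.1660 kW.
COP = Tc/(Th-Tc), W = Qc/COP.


COP = 270.3920 / 42.6160 = 6.3448
W = 15.1660 / 6.3448 = 2.3903 kW

COP = 6.3448, W = 2.3903 kW


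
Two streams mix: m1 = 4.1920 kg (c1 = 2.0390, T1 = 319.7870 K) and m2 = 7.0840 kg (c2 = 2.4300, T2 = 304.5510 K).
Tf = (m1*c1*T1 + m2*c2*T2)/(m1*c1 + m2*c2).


num = 7975.9530
den = 25.7616
Tf = 309.6062 K

309.6062 K


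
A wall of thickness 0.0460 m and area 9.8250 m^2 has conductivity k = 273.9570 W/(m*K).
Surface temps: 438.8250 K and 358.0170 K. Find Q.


dT = 80.8080 K
Q = 273.9570 * 9.8250 * 80.8080 / 0.0460 = 4728370.3704 W

4728370.3704 W


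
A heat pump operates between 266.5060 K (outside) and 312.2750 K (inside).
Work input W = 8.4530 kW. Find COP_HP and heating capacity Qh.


COP = 312.2750 / 45.7690 = 6.8228
Qh = 6.8228 * 8.4530 = 57.6735 kW

COP = 6.8228, Qh = 57.6735 kW


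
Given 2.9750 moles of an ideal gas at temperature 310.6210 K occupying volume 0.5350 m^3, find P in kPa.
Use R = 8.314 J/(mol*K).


P = nRT/V = 2.9750 * 8.314 * 310.6210 / 0.5350
= 7682.9464 / 0.5350 = 14360.6475 Pa = 14.3606 kPa

14.3606 kPa


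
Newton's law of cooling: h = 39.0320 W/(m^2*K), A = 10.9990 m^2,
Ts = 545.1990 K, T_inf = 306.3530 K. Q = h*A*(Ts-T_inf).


dT = 238.8460 K
Q = 39.0320 * 10.9990 * 238.8460 = 102539.6852 W

102539.6852 W


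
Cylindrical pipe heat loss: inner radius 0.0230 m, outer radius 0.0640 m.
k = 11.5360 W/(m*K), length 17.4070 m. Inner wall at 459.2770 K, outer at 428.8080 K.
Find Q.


dT = 30.4690 K
ln(ro/ri) = 1.0234
Q = 2*pi*11.5360*17.4070*30.4690 / 1.0234 = 37564.4087 W

37564.4087 W


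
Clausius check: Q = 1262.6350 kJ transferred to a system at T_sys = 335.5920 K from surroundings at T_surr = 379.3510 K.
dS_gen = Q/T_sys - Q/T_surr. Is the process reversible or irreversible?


dS_sys = 1262.6350/335.5920 = 3.7624 kJ/K
dS_surr = -1262.6350/379.3510 = -3.3284 kJ/K
dS_gen = 3.7624 - 3.3284 = 0.4340 kJ/K (irreversible)

dS_gen = 0.4340 kJ/K, irreversible


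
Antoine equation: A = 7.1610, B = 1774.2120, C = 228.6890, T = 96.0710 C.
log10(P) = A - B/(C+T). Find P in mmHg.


C+T = 324.7600
B/(C+T) = 5.4631
log10(P) = 7.1610 - 5.4631 = 1.6979
P = 10^1.6979 = 49.8714 mmHg

49.8714 mmHg


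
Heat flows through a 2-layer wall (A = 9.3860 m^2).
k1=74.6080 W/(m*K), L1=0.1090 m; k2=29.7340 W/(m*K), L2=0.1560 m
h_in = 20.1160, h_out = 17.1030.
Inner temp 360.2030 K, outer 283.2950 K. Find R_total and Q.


R_conv_in = 1/(20.1160*9.3860) = 0.0053
R_1 = 0.1090/(74.6080*9.3860) = 0.0002
R_2 = 0.1560/(29.7340*9.3860) = 0.0006
R_conv_out = 1/(17.1030*9.3860) = 0.0062
R_total = 0.0122 K/W
Q = 76.9080 / 0.0122 = 6283.1258 W

R_total = 0.0122 K/W, Q = 6283.1258 W


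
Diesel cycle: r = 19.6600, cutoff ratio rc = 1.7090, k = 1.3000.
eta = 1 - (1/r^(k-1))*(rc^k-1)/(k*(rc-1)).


r^(k-1) = 2.4439
rc^k = 2.0071
eta = 0.5529 = 55.2906%

55.2906%


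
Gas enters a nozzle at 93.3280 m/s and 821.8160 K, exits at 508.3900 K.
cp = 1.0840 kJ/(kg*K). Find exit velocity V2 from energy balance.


dT = 313.4260 K
2*cp*1000*dT = 679507.5680
V1^2 = 8710.1156
V2 = sqrt(688217.6836) = 829.5889 m/s

829.5889 m/s


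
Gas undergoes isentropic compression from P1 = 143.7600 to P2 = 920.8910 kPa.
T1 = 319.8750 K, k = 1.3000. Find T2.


(k-1)/k = 0.2308
(P2/P1)^exp = 1.5351
T2 = 319.8750 * 1.5351 = 491.0344 K

491.0344 K


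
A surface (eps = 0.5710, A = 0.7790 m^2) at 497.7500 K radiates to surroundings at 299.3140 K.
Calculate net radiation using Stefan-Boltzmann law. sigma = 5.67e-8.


T^4 = 6.1383e+10
Tsurr^4 = 8.0262e+09
Q = 0.5710 * 5.67e-8 * 0.7790 * 5.3356e+10 = 1345.6843 W

1345.6843 W


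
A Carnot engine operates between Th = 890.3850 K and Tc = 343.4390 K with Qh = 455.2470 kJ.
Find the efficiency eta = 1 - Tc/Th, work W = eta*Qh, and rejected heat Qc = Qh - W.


eta = 1 - 343.4390/890.3850 = 0.6143
W = 0.6143 * 455.2470 = 279.6493 kJ
Qc = 455.2470 - 279.6493 = 175.5977 kJ

eta = 61.4280%, W = 279.6493 kJ, Qc = 175.5977 kJ


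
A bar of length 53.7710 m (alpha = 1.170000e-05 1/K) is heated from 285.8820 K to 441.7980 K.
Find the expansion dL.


dT = 155.9160 K
dL = 1.170000e-05 * 53.7710 * 155.9160 = 0.098090 m
L_final = 53.869090 m

dL = 0.098090 m


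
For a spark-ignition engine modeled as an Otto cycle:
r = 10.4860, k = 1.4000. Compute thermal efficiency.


r^(k-1) = 2.5600
eta = 1 - 1/2.5600 = 0.6094 = 60.9379%

60.9379%


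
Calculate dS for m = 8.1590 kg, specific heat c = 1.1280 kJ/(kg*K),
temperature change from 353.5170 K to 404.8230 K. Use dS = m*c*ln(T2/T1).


T2/T1 = 1.1451
ln(T2/T1) = 0.1355
dS = 8.1590 * 1.1280 * 0.1355 = 1.2472 kJ/K

1.2472 kJ/K


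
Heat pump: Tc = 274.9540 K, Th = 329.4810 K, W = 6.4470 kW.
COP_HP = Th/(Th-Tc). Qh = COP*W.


COP = 329.4810 / 54.5270 = 6.0425
Qh = 6.0425 * 6.4470 = 38.9562 kW

COP = 6.0425, Qh = 38.9562 kW


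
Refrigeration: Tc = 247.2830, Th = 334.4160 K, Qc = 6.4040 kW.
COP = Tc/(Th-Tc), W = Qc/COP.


COP = 247.2830 / 87.1330 = 2.8380
W = 6.4040 / 2.8380 = 2.2565 kW

COP = 2.8380, W = 2.2565 kW


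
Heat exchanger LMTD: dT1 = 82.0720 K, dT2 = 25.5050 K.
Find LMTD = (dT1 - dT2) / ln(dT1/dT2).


dT1/dT2 = 3.2179
ln(dT1/dT2) = 1.1687
LMTD = 56.5670 / 1.1687 = 48.4007 K

48.4007 K


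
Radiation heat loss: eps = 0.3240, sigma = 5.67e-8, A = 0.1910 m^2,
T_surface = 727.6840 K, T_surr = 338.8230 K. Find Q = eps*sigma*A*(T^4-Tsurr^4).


T^4 = 2.8040e+11
Tsurr^4 = 1.3179e+10
Q = 0.3240 * 5.67e-8 * 0.1910 * 2.6722e+11 = 937.6150 W

937.6150 W


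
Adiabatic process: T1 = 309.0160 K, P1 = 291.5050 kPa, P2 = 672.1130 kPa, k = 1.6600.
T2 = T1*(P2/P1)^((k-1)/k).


(k-1)/k = 0.3976
(P2/P1)^exp = 1.3939
T2 = 309.0160 * 1.3939 = 430.7500 K

430.7500 K


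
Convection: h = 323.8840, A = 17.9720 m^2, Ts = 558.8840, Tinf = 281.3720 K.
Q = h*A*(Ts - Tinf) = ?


dT = 277.5120 K
Q = 323.8840 * 17.9720 * 277.5120 = 1615353.8514 W

1615353.8514 W


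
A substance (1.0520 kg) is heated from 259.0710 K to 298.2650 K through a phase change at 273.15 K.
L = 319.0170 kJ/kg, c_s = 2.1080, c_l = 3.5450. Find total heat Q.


Q1 (sensible, solid) = 1.0520 * 2.1080 * 14.0790 = 31.2218 kJ
Q2 (latent) = 1.0520 * 319.0170 = 335.6059 kJ
Q3 (sensible, liquid) = 1.0520 * 3.5450 * 25.1150 = 93.6624 kJ
Q_total = 460.4901 kJ

460.4901 kJ


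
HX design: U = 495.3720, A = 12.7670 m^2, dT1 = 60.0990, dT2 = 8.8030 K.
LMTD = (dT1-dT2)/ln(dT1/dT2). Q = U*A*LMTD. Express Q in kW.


LMTD = 26.7041 K
Q = 495.3720 * 12.7670 * 26.7041 = 168888.0477 W = 168.8880 kW

168.8880 kW


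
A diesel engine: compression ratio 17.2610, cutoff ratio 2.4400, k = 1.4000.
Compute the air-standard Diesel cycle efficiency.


r^(k-1) = 3.1248
rc^k = 3.4861
eta = 0.6054 = 60.5352%

60.5352%


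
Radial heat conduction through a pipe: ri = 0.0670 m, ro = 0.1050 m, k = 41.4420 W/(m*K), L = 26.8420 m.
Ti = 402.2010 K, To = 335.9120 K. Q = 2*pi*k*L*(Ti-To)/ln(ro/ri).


dT = 66.2890 K
ln(ro/ri) = 0.4493
Q = 2*pi*41.4420*26.8420*66.2890 / 0.4493 = 1031268.3478 W

1031268.3478 W


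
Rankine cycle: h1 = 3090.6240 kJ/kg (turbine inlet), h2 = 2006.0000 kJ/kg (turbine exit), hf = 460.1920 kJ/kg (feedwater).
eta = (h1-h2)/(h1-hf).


W = 1084.6240 kJ/kg
Q_in = 2630.4320 kJ/kg
eta = 0.4123 = 41.2337%

eta = 41.2337%


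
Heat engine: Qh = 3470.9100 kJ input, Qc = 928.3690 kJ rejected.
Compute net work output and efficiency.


W = 3470.9100 - 928.3690 = 2542.5410 kJ
eta = 2542.5410 / 3470.9100 = 0.7325 = 73.2529%

W = 2542.5410 kJ, eta = 73.2529%


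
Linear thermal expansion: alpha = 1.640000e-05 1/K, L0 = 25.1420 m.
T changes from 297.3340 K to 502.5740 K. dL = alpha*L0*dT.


dT = 205.2400 K
dL = 1.640000e-05 * 25.1420 * 205.2400 = 0.084626 m
L_final = 25.226626 m

dL = 0.084626 m


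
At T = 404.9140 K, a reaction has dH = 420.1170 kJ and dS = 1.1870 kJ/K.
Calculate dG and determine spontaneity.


T*dS = 404.9140 * 1.1870 = 480.6329 kJ
dG = 420.1170 - 480.6329 = -60.5159 kJ (spontaneous)

dG = -60.5159 kJ, spontaneous


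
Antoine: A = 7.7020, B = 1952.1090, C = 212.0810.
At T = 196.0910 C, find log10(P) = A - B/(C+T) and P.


C+T = 408.1720
B/(C+T) = 4.7826
log10(P) = 7.7020 - 4.7826 = 2.9194
P = 10^2.9194 = 830.6830 mmHg

830.6830 mmHg


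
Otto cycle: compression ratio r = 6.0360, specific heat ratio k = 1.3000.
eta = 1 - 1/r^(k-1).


r^(k-1) = 1.7148
eta = 1 - 1/1.7148 = 0.4169 = 41.6857%

41.6857%


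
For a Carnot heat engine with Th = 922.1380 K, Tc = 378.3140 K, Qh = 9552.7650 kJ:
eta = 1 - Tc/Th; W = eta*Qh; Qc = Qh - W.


eta = 1 - 378.3140/922.1380 = 0.5897
W = 0.5897 * 9552.7650 = 5633.6718 kJ
Qc = 9552.7650 - 5633.6718 = 3919.0932 kJ

eta = 58.9743%, W = 5633.6718 kJ, Qc = 3919.0932 kJ


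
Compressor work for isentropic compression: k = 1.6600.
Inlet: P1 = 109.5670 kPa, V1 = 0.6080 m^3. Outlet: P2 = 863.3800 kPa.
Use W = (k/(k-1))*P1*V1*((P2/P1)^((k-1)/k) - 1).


(k-1)/k = 0.3976
(P2/P1)^exp = 2.2722
W = 2.5152 * 109.5670 * 0.6080 * (2.2722 - 1) = 213.1604 kJ

213.1604 kJ


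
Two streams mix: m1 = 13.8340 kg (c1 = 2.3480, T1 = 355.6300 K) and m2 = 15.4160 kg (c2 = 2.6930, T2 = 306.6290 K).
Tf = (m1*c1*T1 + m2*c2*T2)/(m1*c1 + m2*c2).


num = 24281.4474
den = 73.9975
Tf = 328.1387 K

328.1387 K


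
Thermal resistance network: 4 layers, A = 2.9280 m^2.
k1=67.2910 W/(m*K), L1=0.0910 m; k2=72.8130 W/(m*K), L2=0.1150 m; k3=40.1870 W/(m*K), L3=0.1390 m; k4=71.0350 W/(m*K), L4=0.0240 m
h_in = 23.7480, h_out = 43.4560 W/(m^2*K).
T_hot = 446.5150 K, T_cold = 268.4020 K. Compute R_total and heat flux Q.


R_conv_in = 1/(23.7480*2.9280) = 0.0144
R_1 = 0.0910/(67.2910*2.9280) = 0.0005
R_2 = 0.1150/(72.8130*2.9280) = 0.0005
R_3 = 0.1390/(40.1870*2.9280) = 0.0012
R_4 = 0.0240/(71.0350*2.9280) = 0.0001
R_conv_out = 1/(43.4560*2.9280) = 0.0079
R_total = 0.0245 K/W
Q = 178.1130 / 0.0245 = 7258.4840 W

R_total = 0.0245 K/W, Q = 7258.4840 W


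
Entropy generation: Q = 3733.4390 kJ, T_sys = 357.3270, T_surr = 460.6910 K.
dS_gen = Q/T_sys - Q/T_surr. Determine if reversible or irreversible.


dS_sys = 3733.4390/357.3270 = 10.4482 kJ/K
dS_surr = -3733.4390/460.6910 = -8.1040 kJ/K
dS_gen = 10.4482 - 8.1040 = 2.3442 kJ/K (irreversible)

dS_gen = 2.3442 kJ/K, irreversible


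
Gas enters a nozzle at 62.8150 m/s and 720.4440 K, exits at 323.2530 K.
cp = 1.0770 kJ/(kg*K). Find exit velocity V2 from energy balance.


dT = 397.1910 K
2*cp*1000*dT = 855549.4140
V1^2 = 3945.7242
V2 = sqrt(859495.1382) = 927.0896 m/s

927.0896 m/s


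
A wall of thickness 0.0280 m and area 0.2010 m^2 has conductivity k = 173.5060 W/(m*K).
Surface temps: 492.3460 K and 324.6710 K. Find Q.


dT = 167.6750 K
Q = 173.5060 * 0.2010 * 167.6750 / 0.0280 = 208843.4403 W

208843.4403 W


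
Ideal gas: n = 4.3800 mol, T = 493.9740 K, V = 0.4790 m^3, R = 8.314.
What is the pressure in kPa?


P = nRT/V = 4.3800 * 8.314 * 493.9740 / 0.4790
= 17988.2213 / 0.4790 = 37553.6979 Pa = 37.5537 kPa

37.5537 kPa


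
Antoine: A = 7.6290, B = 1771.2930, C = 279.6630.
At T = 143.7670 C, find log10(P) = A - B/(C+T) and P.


C+T = 423.4300
B/(C+T) = 4.1832
log10(P) = 7.6290 - 4.1832 = 3.4458
P = 10^3.4458 = 2791.2487 mmHg

2791.2487 mmHg


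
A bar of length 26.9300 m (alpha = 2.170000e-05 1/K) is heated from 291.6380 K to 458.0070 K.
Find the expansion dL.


dT = 166.3690 K
dL = 2.170000e-05 * 26.9300 * 166.3690 = 0.097223 m
L_final = 27.027223 m

dL = 0.097223 m


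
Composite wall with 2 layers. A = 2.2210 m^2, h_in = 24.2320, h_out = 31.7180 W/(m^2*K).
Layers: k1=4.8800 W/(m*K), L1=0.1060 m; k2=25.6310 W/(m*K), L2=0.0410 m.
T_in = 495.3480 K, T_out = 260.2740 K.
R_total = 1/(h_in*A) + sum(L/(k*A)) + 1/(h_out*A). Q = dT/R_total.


R_conv_in = 1/(24.2320*2.2210) = 0.0186
R_1 = 0.1060/(4.8800*2.2210) = 0.0098
R_2 = 0.0410/(25.6310*2.2210) = 0.0007
R_conv_out = 1/(31.7180*2.2210) = 0.0142
R_total = 0.0433 K/W
Q = 235.0740 / 0.0433 = 5431.9419 W

R_total = 0.0433 K/W, Q = 5431.9419 W


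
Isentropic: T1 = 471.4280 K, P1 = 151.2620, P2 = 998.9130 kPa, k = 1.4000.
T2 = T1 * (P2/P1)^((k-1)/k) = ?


(k-1)/k = 0.2857
(P2/P1)^exp = 1.7149
T2 = 471.4280 * 1.7149 = 808.4317 K

808.4317 K


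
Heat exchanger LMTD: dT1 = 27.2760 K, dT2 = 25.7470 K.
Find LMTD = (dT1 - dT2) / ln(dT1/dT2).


dT1/dT2 = 1.0594
ln(dT1/dT2) = 0.0577
LMTD = 1.5290 / 0.0577 = 26.5041 K

26.5041 K


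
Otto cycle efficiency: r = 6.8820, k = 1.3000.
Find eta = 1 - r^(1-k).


r^(k-1) = 1.7837
eta = 1 - 1/1.7837 = 0.4394 = 43.9358%

43.9358%


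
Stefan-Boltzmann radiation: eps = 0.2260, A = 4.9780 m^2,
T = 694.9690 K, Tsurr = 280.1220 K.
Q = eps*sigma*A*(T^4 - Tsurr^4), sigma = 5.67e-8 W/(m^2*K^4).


T^4 = 2.3327e+11
Tsurr^4 = 6.1573e+09
Q = 0.2260 * 5.67e-8 * 4.9780 * 2.2711e+11 = 14487.4106 W

14487.4106 W


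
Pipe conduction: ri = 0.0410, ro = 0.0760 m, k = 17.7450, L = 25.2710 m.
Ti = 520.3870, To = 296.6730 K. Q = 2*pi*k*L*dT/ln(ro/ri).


dT = 223.7140 K
ln(ro/ri) = 0.6172
Q = 2*pi*17.7450*25.2710*223.7140 / 0.6172 = 1021345.7740 W

1021345.7740 W


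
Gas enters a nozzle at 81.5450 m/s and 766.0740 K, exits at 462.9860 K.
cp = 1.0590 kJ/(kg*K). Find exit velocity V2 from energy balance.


dT = 303.0880 K
2*cp*1000*dT = 641940.3840
V1^2 = 6649.5870
V2 = sqrt(648589.9710) = 805.3508 m/s

805.3508 m/s


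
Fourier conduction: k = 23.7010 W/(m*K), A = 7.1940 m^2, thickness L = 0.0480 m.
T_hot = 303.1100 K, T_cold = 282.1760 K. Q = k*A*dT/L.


dT = 20.9340 K
Q = 23.7010 * 7.1940 * 20.9340 / 0.0480 = 74361.4905 W

74361.4905 W


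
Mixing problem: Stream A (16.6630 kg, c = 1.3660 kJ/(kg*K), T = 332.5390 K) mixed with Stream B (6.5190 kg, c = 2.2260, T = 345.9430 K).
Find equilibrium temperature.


num = 12589.2196
den = 37.2730
Tf = 337.7575 K

337.7575 K


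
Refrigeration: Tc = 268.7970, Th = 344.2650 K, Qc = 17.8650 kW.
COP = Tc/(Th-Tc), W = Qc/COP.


COP = 268.7970 / 75.4680 = 3.5617
W = 17.8650 / 3.5617 = 5.0158 kW

COP = 3.5617, W = 5.0158 kW


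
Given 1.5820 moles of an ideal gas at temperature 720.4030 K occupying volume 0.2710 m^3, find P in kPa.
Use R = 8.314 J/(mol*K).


P = nRT/V = 1.5820 * 8.314 * 720.4030 / 0.2710
= 9475.2791 / 0.2710 = 34964.1296 Pa = 34.9641 kPa

34.9641 kPa


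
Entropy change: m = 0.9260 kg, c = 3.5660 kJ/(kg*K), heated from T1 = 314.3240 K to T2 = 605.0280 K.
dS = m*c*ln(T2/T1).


T2/T1 = 1.9249
ln(T2/T1) = 0.6549
dS = 0.9260 * 3.5660 * 0.6549 = 2.1624 kJ/K

2.1624 kJ/K


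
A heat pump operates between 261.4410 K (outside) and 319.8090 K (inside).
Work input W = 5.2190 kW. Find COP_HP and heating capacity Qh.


COP = 319.8090 / 58.3680 = 5.4792
Qh = 5.4792 * 5.2190 = 28.5959 kW

COP = 5.4792, Qh = 28.5959 kW


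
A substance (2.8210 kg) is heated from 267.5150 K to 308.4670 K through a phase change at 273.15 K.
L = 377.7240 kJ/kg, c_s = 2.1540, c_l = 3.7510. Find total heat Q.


Q1 (sensible, solid) = 2.8210 * 2.1540 * 5.6350 = 34.2407 kJ
Q2 (latent) = 2.8210 * 377.7240 = 1065.5594 kJ
Q3 (sensible, liquid) = 2.8210 * 3.7510 * 35.3170 = 373.7093 kJ
Q_total = 1473.5095 kJ

1473.5095 kJ


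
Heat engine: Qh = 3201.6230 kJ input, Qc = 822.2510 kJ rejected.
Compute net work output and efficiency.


W = 3201.6230 - 822.2510 = 2379.3720 kJ
eta = 2379.3720 / 3201.6230 = 0.7432 = 74.3177%

W = 2379.3720 kJ, eta = 74.3177%


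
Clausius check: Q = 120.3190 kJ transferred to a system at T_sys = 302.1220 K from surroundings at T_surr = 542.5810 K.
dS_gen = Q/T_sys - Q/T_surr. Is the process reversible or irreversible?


dS_sys = 120.3190/302.1220 = 0.3982 kJ/K
dS_surr = -120.3190/542.5810 = -0.2218 kJ/K
dS_gen = 0.3982 - 0.2218 = 0.1765 kJ/K (irreversible)

dS_gen = 0.1765 kJ/K, irreversible


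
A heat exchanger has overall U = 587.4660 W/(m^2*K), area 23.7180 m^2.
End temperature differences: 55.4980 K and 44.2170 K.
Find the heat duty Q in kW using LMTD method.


LMTD = 49.6441 K
Q = 587.4660 * 23.7180 * 49.6441 = 691716.4508 W = 691.7165 kW

691.7165 kW


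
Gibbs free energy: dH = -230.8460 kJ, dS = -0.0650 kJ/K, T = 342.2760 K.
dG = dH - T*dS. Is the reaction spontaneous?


T*dS = 342.2760 * -0.0650 = -22.2479 kJ
dG = -230.8460 + 22.2479 = -208.5981 kJ (spontaneous)

dG = -208.5981 kJ, spontaneous


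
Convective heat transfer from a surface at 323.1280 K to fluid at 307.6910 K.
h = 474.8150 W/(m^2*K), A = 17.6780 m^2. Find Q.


dT = 15.4370 K
Q = 474.8150 * 17.6780 * 15.4370 = 129574.7752 W

129574.7752 W


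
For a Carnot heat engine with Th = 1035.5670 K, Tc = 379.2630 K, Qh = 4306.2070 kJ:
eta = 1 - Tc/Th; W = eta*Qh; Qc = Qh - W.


eta = 1 - 379.2630/1035.5670 = 0.6338
W = 0.6338 * 4306.2070 = 2729.1145 kJ
Qc = 4306.2070 - 2729.1145 = 1577.0925 kJ

eta = 63.3763%, W = 2729.1145 kJ, Qc = 1577.0925 kJ


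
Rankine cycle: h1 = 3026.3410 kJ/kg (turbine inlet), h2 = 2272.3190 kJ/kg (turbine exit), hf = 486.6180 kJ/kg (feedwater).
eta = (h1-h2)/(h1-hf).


W = 754.0220 kJ/kg
Q_in = 2539.7230 kJ/kg
eta = 0.2969 = 29.6891%

eta = 29.6891%


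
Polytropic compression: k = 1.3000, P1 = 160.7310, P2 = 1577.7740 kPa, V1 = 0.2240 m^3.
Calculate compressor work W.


(k-1)/k = 0.2308
(P2/P1)^exp = 1.6940
W = 4.3333 * 160.7310 * 0.2240 * (1.6940 - 1) = 108.2734 kJ

108.2734 kJ


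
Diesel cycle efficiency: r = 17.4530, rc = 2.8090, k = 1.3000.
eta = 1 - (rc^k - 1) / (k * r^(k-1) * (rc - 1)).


r^(k-1) = 2.3581
rc^k = 3.8293
eta = 0.4898 = 48.9809%

48.9809%


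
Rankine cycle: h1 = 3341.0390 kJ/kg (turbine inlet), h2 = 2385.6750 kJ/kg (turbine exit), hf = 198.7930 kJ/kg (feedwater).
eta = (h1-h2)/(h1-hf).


W = 955.3640 kJ/kg
Q_in = 3142.2460 kJ/kg
eta = 0.3040 = 30.4039%

eta = 30.4039%


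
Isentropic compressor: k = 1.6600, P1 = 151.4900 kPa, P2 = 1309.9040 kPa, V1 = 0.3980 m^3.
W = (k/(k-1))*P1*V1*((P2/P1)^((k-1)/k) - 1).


(k-1)/k = 0.3976
(P2/P1)^exp = 2.3577
W = 2.5152 * 151.4900 * 0.3980 * (2.3577 - 1) = 205.8867 kJ

205.8867 kJ


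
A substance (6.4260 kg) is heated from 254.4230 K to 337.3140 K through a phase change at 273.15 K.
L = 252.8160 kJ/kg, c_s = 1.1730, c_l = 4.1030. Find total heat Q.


Q1 (sensible, solid) = 6.4260 * 1.1730 * 18.7270 = 141.1585 kJ
Q2 (latent) = 6.4260 * 252.8160 = 1624.5956 kJ
Q3 (sensible, liquid) = 6.4260 * 4.1030 * 64.1640 = 1691.7402 kJ
Q_total = 3457.4943 kJ

3457.4943 kJ


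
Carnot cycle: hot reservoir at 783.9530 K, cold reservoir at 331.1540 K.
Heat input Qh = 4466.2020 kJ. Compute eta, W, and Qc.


eta = 1 - 331.1540/783.9530 = 0.5776
W = 0.5776 * 4466.2020 = 2579.6085 kJ
Qc = 4466.2020 - 2579.6085 = 1886.5935 kJ

eta = 57.7584%, W = 2579.6085 kJ, Qc = 1886.5935 kJ


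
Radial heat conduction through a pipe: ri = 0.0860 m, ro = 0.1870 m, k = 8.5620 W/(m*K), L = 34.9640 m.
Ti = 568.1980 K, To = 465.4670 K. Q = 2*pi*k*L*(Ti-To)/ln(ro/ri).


dT = 102.7310 K
ln(ro/ri) = 0.7768
Q = 2*pi*8.5620*34.9640*102.7310 / 0.7768 = 248765.4871 W

248765.4871 W


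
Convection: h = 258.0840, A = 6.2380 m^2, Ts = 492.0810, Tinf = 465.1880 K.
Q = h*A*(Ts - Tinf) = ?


dT = 26.8930 K
Q = 258.0840 * 6.2380 * 26.8930 = 43295.7935 W

43295.7935 W


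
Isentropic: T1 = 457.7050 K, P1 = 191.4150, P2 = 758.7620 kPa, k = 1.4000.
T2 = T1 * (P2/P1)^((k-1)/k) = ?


(k-1)/k = 0.2857
(P2/P1)^exp = 1.4822
T2 = 457.7050 * 1.4822 = 678.3906 K

678.3906 K


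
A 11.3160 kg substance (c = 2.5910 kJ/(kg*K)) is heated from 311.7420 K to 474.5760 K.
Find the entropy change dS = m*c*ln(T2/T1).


T2/T1 = 1.5223
ln(T2/T1) = 0.4202
dS = 11.3160 * 2.5910 * 0.4202 = 12.3215 kJ/K

12.3215 kJ/K


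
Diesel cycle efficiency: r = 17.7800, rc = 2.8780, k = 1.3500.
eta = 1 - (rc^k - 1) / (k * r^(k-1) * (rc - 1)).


r^(k-1) = 2.7383
rc^k = 4.1665
eta = 0.5439 = 54.3884%

54.3884%


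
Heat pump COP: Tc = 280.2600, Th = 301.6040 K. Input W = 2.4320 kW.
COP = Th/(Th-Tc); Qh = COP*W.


COP = 301.6040 / 21.3440 = 14.1306
Qh = 14.1306 * 2.4320 = 34.3657 kW

COP = 14.1306, Qh = 34.3657 kW


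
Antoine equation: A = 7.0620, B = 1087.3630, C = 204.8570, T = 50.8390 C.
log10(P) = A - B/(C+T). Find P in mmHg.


C+T = 255.6960
B/(C+T) = 4.2526
log10(P) = 7.0620 - 4.2526 = 2.8094
P = 10^2.8094 = 644.8198 mmHg

644.8198 mmHg


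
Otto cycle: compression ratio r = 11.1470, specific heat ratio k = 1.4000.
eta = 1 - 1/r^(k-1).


r^(k-1) = 2.6234
eta = 1 - 1/2.6234 = 0.6188 = 61.8814%

61.8814%


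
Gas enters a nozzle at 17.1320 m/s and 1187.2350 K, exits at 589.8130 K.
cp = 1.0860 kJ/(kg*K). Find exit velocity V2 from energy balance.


dT = 597.4220 K
2*cp*1000*dT = 1297600.5840
V1^2 = 293.5054
V2 = sqrt(1297894.0894) = 1139.2515 m/s

1139.2515 m/s


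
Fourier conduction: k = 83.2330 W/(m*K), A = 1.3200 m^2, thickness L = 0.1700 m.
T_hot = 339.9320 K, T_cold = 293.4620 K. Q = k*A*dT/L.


dT = 46.4700 K
Q = 83.2330 * 1.3200 * 46.4700 / 0.1700 = 30032.6207 W

30032.6207 W


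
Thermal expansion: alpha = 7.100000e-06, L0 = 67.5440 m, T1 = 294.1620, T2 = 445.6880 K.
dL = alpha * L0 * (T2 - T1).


dT = 151.5260 K
dL = 7.100000e-06 * 67.5440 * 151.5260 = 0.072666 m
L_final = 67.616666 m

dL = 0.072666 m


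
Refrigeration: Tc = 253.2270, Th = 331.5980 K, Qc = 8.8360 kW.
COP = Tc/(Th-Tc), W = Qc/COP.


COP = 253.2270 / 78.3710 = 3.2311
W = 8.8360 / 3.2311 = 2.7346 kW

COP = 3.2311, W = 2.7346 kW


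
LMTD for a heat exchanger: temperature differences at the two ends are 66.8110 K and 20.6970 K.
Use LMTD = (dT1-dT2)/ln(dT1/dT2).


dT1/dT2 = 3.2281
ln(dT1/dT2) = 1.1719
LMTD = 46.1140 / 1.1719 = 39.3505 K

39.3505 K


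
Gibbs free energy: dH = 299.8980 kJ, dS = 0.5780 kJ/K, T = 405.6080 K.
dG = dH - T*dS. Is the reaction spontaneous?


T*dS = 405.6080 * 0.5780 = 234.4414 kJ
dG = 299.8980 - 234.4414 = 65.4566 kJ (non-spontaneous)

dG = 65.4566 kJ, non-spontaneous


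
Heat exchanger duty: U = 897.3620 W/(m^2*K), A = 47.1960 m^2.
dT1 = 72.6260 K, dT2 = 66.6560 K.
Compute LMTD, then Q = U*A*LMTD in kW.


LMTD = 69.5983 K
Q = 897.3620 * 47.1960 * 69.5983 = 2947621.3306 W = 2947.6213 kW

2947.6213 kW


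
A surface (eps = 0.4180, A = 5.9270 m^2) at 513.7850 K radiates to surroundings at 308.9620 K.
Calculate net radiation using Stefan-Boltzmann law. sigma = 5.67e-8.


T^4 = 6.9683e+10
Tsurr^4 = 9.1121e+09
Q = 0.4180 * 5.67e-8 * 5.9270 * 6.0571e+10 = 8508.5723 W

8508.5723 W
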